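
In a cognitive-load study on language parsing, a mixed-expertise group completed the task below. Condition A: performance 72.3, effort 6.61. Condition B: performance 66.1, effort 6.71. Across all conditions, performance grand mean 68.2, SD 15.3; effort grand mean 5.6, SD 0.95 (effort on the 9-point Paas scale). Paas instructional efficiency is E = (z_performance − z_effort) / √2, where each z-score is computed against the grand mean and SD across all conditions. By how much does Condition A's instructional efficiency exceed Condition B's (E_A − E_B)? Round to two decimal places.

Condition A: z_P = (72.3 − 68.2)/15.3 = 0.2680; z_E = (6.61 − 5.6)/0.95 = 1.0632; E_A = (0.2680 − 1.0632)/√2 = -0.5623.
Condition B: z_P = (66.1 − 68.2)/15.3 = -0.1373; z_E = (6.71 − 5.6)/0.95 = 1.1684; E_B = (-0.1373 − 1.1684)/√2 = -0.9233.
E_A − E_B = -0.5623 − (-0.9233) = 0.3610 ≈ 0.36.

0.36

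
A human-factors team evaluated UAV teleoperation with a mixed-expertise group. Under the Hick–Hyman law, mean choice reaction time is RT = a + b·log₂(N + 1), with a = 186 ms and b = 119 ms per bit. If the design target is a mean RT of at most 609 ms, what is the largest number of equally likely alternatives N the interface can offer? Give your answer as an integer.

Set 186 + 119·log₂(N + 1) ≤ 609.
log₂(N + 1) ≤ (609 − 186) / 119 = 3.5546.
N + 1 ≤ 2^3.5546 = 11.7501.
N ≤ 10.7501, so the largest integer N is 10.

10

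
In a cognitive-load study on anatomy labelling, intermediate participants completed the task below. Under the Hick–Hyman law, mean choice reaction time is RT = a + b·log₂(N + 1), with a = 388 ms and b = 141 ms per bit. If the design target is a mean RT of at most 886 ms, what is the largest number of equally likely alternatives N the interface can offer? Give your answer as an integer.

Set 388 + 141·log₂(N + 1) ≤ 886.
log₂(N + 1) ≤ (886 − 388) / 141 = 3.5319.
N + 1 ≤ 2^3.5319 = 11.5667.
N ≤ 10.5667, so the largest integer N is 10.

10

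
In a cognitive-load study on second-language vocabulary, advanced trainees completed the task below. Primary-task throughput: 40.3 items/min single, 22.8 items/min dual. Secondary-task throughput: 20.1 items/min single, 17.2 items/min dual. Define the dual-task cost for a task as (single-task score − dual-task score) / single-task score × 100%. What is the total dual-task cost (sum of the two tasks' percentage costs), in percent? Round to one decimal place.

Primary cost = (40.3 − 22.8) / 40.3 × 100% = 43.4243%.
Secondary cost = (20.1 − 17.2) / 20.1 × 100% = 14.4279%.
Total = 43.4243% + 14.4279% = 57.8522% ≈ 57.9%.

57.9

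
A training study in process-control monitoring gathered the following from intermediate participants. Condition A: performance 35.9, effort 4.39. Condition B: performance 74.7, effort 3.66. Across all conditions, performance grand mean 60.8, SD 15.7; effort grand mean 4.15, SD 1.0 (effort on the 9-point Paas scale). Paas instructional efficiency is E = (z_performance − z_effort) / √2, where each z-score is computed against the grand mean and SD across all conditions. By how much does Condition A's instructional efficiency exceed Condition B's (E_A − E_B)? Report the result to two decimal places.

Condition A: z_P = (35.9 − 60.8)/15.7 = -1.5860; z_E = (4.39 − 4.15)/1.0 = 0.2400; E_A = (-1.5860 − 0.2400)/√2 = -1.2912.
Condition B: z_P = (74.7 − 60.8)/15.7 = 0.8854; z_E = (3.66 − 4.15)/1.0 = -0.4900; E_B = (0.8854 − (-0.4900))/√2 = 0.9726.
E_A − E_B = -1.2912 − 0.9726 = -2.2638 ≈ -2.26.

-2.26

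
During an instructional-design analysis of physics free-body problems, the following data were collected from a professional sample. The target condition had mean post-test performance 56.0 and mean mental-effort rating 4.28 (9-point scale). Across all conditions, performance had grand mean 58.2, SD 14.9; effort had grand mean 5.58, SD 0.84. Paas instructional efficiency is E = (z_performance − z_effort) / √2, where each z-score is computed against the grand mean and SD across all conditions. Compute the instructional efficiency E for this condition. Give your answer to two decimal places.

z_performance = (56.0 − 58.2) / 14.9 = -2.2000 / 14.9 = -0.1477.
z_effort = (4.28 − 5.58) / 0.84 = -1.3000 / 0.84 = -1.5476.
z_P − z_E = -0.1477 − (-1.5476) = 1.3999.
E = 1.3999 / √2 = 1.3999 / 1.41421 = 0.9899 ≈ 0.99.

0.99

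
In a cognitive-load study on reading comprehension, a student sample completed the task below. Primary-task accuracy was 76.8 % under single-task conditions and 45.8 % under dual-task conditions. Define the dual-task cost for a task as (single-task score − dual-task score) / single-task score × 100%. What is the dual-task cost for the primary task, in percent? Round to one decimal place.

Cost = (76.8 − 45.8) / 76.8 × 100%
     = 31.0000 / 76.8 × 100% = 40.3646%.
≈ 40.4%.

40.4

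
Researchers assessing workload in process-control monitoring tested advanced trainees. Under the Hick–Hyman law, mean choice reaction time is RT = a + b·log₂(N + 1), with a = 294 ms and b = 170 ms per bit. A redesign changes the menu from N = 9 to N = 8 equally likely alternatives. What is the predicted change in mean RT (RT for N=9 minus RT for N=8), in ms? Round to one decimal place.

25.8

RT(9) = 294 + 170·log₂(10) = 294 + 170·3.3219 = 858.7230 ms.
RT(8) = 294 + 170·log₂(9) = 294 + 170·3.1699 = 832.8830 ms.
Difference = 858.7230 − 832.8830 = 25.8400 ≈ 25.8 ms.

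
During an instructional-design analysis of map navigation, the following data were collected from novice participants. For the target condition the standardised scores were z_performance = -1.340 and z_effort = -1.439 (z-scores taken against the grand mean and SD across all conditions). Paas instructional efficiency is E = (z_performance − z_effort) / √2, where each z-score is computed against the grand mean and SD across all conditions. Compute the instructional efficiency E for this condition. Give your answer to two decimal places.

z_P − z_E = -1.340 − (-1.439) = 0.0990.
E = 0.0990 / √2 = 0.0990 / 1.41421 = 0.0700 ≈ 0.07.

0.07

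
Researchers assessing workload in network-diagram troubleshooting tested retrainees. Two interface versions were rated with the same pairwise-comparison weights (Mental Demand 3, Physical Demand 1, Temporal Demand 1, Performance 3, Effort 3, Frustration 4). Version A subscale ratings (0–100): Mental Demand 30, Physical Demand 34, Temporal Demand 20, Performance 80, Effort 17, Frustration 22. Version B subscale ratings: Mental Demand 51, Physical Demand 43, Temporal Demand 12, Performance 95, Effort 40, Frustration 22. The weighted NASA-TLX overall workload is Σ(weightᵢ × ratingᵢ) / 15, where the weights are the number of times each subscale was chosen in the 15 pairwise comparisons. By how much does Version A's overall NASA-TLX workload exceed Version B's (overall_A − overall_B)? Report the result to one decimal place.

Version A weighted sum = 3·30 + 1·34 + 1·20 + 3·80 + 3·17 + 4·22 = 90 + 34 + 20 + 240 + 51 + 88 = 523; overall_A = 523/15 = 34.8667.
Version B weighted sum = 3·51 + 1·43 + 1·12 + 3·95 + 3·40 + 4·22 = 153 + 43 + 12 + 285 + 120 + 88 = 701; overall_B = 701/15 = 46.7333.
Difference = 34.8667 − 46.7333 = -11.8666 ≈ -11.9.

-11.9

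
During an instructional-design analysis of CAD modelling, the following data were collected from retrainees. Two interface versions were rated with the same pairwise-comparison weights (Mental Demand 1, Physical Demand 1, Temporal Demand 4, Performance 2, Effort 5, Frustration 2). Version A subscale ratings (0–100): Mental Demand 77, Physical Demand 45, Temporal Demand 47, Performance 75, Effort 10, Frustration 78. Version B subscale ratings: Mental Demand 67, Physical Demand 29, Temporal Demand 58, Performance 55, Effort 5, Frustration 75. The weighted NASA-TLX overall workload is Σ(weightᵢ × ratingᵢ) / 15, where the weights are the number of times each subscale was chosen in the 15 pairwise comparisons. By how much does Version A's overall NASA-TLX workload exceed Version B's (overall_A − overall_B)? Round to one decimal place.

Version A weighted sum = 1·77 + 1·45 + 4·47 + 2·75 + 5·10 + 2·78 = 77 + 45 + 188 + 150 + 50 + 156 = 666; overall_A = 666/15 = 44.4000.
Version B weighted sum = 1·67 + 1·29 + 4·58 + 2·55 + 5·5 + 2·75 = 67 + 29 + 232 + 110 + 25 + 150 = 613; overall_B = 613/15 = 40.8667.
Difference = 44.4000 − 40.8667 = 3.5333 ≈ 3.5.

3.5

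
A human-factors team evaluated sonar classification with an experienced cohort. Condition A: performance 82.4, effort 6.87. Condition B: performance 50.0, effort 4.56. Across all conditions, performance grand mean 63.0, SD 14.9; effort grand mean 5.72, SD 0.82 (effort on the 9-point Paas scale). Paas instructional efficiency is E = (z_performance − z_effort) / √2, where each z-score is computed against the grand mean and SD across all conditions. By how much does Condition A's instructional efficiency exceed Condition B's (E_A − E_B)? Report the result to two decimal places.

-0.45

Condition A: z_P = (82.4 − 63.0)/14.9 = 1.3020; z_E = (6.87 − 5.72)/0.82 = 1.4024; E_A = (1.3020 − 1.4024)/√2 = -0.0710.
Condition B: z_P = (50.0 − 63.0)/14.9 = -0.8725; z_E = (4.56 − 5.72)/0.82 = -1.4146; E_B = (-0.8725 − (-1.4146))/√2 = 0.3833.
E_A − E_B = -0.0710 − 0.3833 = -0.4543 ≈ -0.45.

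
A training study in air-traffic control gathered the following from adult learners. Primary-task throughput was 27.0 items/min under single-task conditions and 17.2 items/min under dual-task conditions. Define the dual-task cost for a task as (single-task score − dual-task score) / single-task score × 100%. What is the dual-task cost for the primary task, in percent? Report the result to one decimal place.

36.3

Cost = (27.0 − 17.2) / 27.0 × 100%
     = 9.8000 / 27.0 × 100% = 36.2963%.
≈ 36.3%.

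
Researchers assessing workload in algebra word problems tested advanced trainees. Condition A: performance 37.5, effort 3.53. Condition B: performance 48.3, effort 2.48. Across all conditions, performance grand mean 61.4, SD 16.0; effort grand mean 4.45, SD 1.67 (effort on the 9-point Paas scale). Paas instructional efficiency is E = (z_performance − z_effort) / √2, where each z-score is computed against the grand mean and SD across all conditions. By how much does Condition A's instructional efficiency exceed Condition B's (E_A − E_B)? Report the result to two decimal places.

-0.92

Condition A: z_P = (37.5 − 61.4)/16.0 = -1.4937; z_E = (3.53 − 4.45)/1.67 = -0.5509; E_A = (-1.4937 − (-0.5509))/√2 = -0.6667.
Condition B: z_P = (48.3 − 61.4)/16.0 = -0.8188; z_E = (2.48 − 4.45)/1.67 = -1.1796; E_B = (-0.8188 − (-1.1796))/√2 = 0.2551.
E_A − E_B = -0.6667 − 0.2551 = -0.9218 ≈ -0.92.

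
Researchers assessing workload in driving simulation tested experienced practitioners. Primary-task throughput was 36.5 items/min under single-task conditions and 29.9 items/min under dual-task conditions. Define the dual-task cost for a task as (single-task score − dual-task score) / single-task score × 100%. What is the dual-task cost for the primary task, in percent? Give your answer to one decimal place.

Cost = (36.5 − 29.9) / 36.5 × 100%
     = 6.6000 / 36.5 × 100% = 18.0822%.
≈ 18.1%.

18.1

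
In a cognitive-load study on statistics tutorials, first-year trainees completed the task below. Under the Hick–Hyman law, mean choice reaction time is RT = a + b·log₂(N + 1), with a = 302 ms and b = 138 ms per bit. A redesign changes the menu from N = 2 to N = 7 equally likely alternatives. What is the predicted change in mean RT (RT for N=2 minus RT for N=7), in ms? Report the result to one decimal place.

RT(2) = 302 + 138·log₂(3) = 302 + 138·1.5850 = 520.7300 ms.
RT(7) = 302 + 138·log₂(8) = 302 + 138·3.0000 = 716.0000 ms.
Difference = 520.7300 − 716.0000 = -195.2700 ≈ -195.3 ms.

-195.3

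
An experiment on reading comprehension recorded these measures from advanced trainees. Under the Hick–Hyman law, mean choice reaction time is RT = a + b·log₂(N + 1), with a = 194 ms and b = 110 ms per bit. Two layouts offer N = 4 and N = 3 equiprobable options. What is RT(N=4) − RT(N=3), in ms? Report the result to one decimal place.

35.4

RT(4) = 194 + 110·log₂(5) = 194 + 110·2.3219 = 449.4090 ms.
RT(3) = 194 + 110·log₂(4) = 194 + 110·2.0000 = 414.0000 ms.
Difference = 449.4090 − 414.0000 = 35.4090 ≈ 35.4 ms.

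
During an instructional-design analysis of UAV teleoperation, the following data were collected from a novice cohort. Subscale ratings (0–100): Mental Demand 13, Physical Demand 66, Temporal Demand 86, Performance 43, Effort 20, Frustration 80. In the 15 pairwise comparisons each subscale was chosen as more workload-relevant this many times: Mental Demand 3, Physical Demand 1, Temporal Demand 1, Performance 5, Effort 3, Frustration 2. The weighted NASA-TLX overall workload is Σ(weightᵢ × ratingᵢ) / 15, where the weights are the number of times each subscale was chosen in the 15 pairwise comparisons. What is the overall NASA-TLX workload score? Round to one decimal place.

The tallies are the weights (they sum to 15).
Weighted sum = 3·13 + 1·66 + 1·86 + 5·43 + 3·20 + 2·80
            = 39 + 66 + 86 + 215 + 60 + 160 = 626.
Overall workload = 626 / 15 = 41.7333 ≈ 41.7.

41.7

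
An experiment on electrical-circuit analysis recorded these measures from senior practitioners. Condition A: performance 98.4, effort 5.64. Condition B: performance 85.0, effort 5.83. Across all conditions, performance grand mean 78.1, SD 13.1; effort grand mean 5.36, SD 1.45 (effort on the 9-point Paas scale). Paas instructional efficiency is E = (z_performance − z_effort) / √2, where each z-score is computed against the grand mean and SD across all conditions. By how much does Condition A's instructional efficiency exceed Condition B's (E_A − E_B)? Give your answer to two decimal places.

0.82

Condition A: z_P = (98.4 − 78.1)/13.1 = 1.5496; z_E = (5.64 − 5.36)/1.45 = 0.1931; E_A = (1.5496 − 0.1931)/√2 = 0.9592.
Condition B: z_P = (85.0 − 78.1)/13.1 = 0.5267; z_E = (5.83 − 5.36)/1.45 = 0.3241; E_B = (0.5267 − 0.3241)/√2 = 0.1433.
E_A − E_B = 0.9592 − 0.1433 = 0.8159 ≈ 0.82.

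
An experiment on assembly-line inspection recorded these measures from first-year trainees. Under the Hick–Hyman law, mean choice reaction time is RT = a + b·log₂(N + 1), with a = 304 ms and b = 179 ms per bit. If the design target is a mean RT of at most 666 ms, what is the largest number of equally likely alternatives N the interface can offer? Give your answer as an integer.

3

Set 304 + 179·log₂(N + 1) ≤ 666.
log₂(N + 1) ≤ (666 − 304) / 179 = 2.0223.
N + 1 ≤ 2^2.0223 = 4.0623.
N ≤ 3.0623, so the largest integer N is 3.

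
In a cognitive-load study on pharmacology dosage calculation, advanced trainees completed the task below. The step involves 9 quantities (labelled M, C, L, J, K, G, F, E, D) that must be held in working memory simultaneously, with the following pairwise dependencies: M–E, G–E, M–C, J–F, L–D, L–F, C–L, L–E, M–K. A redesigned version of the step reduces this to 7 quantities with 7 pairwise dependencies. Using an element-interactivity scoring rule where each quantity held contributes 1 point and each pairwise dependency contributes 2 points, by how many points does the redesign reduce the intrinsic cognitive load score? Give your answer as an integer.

Original: 9 × 1 + 9 × 2 = 9 + 18 = 27.
Redesigned: 7 × 1 + 7 × 2 = 7 + 14 = 21.
Reduction = 27 − 21 = 6.

6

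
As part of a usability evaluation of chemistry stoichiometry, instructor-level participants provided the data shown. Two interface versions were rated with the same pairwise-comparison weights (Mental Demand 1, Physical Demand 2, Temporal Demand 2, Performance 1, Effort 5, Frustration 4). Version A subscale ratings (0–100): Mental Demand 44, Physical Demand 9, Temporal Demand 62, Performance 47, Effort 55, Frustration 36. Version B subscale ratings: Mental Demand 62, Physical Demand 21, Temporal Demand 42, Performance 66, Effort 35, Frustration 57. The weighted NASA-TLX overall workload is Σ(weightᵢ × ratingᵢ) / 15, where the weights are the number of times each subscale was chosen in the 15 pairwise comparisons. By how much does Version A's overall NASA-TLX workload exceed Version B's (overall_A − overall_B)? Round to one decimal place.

-0.3

Version A weighted sum = 1·44 + 2·9 + 2·62 + 1·47 + 5·55 + 4·36 = 44 + 18 + 124 + 47 + 275 + 144 = 652; overall_A = 652/15 = 43.4667.
Version B weighted sum = 1·62 + 2·21 + 2·42 + 1·66 + 5·35 + 4·57 = 62 + 42 + 84 + 66 + 175 + 228 = 657; overall_B = 657/15 = 43.8000.
Difference = 43.4667 − 43.8000 = -0.3333 ≈ -0.3.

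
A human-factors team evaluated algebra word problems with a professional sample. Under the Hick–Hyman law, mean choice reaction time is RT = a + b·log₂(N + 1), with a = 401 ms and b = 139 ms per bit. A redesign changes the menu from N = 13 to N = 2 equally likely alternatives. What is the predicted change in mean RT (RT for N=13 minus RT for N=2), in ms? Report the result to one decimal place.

308.9

RT(13) = 401 + 139·log₂(14) = 401 + 139·3.8074 = 930.2286 ms.
RT(2) = 401 + 139·log₂(3) = 401 + 139·1.5850 = 621.3150 ms.
Difference = 930.2286 − 621.3150 = 308.9136 ≈ 308.9 ms.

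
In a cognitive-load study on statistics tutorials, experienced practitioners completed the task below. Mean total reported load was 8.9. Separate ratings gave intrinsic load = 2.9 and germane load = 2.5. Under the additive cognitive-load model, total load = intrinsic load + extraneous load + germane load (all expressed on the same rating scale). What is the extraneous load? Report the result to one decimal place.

3.5

extraneous load = total − intrinsic − germane
             = 8.9 − 2.9 − 2.5 = 3.5.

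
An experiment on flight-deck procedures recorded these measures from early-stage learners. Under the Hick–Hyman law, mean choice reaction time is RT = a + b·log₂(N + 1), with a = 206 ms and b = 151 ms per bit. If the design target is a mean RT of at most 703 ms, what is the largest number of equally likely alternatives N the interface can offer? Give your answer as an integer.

8

Set 206 + 151·log₂(N + 1) ≤ 703.
log₂(N + 1) ≤ (703 − 206) / 151 = 3.2914.
N + 1 ≤ 2^3.2914 = 9.7906.
N ≤ 8.7906, so the largest integer N is 8.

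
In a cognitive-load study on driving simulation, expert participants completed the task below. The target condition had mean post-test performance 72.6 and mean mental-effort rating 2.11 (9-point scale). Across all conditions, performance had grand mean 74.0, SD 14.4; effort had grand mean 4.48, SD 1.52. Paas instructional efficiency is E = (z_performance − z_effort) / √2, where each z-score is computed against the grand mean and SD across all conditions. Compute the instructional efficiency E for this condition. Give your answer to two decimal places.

1.03

z_performance = (72.6 − 74.0) / 14.4 = -1.4000 / 14.4 = -0.0972.
z_effort = (2.11 − 4.48) / 1.52 = -2.3700 / 1.52 = -1.5592.
z_P − z_E = -0.0972 − (-1.5592) = 1.4620.
E = 1.4620 / √2 = 1.4620 / 1.41421 = 1.0338 ≈ 1.03.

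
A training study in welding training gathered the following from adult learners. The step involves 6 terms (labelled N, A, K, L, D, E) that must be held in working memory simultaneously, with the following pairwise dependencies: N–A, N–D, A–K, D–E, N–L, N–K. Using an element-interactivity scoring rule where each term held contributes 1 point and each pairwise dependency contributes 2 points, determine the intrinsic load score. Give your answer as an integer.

Count of terms held simultaneously: 6.
Count of pairwise dependencies listed: 6.
Element contribution: 6 × 1 = 6.
Interaction contribution: 6 × 2 = 12.
Intrinsic load = 6 + 12 = 18.

18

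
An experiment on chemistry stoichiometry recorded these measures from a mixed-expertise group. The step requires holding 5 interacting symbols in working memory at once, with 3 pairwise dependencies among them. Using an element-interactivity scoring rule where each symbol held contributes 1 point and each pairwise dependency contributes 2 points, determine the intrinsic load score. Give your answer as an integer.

Element contribution: 5 × 1 = 5.
Interaction contribution: 3 × 2 = 6.
Intrinsic load = 5 + 6 = 11.

11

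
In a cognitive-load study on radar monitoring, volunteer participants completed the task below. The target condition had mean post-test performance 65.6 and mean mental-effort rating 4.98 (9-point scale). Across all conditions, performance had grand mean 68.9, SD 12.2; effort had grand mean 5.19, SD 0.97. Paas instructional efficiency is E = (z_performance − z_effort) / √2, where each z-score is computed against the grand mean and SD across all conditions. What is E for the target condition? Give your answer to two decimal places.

-0.04

z_performance = (65.6 − 68.9) / 12.2 = -3.3000 / 12.2 = -0.2705.
z_effort = (4.98 − 5.19) / 0.97 = -0.2100 / 0.97 = -0.2165.
z_P − z_E = -0.2705 − (-0.2165) = -0.0540.
E = -0.0540 / √2 = -0.0540 / 1.41421 = -0.0382 ≈ -0.04.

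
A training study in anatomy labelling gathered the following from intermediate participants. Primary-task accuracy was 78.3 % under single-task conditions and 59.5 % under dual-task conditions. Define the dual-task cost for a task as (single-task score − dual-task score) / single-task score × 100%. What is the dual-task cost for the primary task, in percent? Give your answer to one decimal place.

Cost = (78.3 − 59.5) / 78.3 × 100%
     = 18.8000 / 78.3 × 100% = 24.0102%.
≈ 24.0%.

24.0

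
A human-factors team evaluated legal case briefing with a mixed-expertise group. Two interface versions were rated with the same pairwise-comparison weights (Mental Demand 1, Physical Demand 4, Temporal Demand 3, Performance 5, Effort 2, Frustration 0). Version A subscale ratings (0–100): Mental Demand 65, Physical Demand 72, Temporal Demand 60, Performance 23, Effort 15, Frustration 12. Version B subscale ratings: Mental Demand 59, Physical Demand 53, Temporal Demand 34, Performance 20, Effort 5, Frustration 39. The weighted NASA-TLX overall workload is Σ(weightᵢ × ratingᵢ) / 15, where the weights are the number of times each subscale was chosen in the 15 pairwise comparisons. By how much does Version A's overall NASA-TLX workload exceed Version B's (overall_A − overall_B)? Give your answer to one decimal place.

Version A weighted sum = 1·65 + 4·72 + 3·60 + 5·23 + 2·15 + 0·12 = 65 + 288 + 180 + 115 + 30 + 0 = 678; overall_A = 678/15 = 45.2000.
Version B weighted sum = 1·59 + 4·53 + 3·34 + 5·20 + 2·5 + 0·39 = 59 + 212 + 102 + 100 + 10 + 0 = 483; overall_B = 483/15 = 32.2000.
Difference = 45.2000 − 32.2000 = 13.0000 ≈ 13.0.

13.0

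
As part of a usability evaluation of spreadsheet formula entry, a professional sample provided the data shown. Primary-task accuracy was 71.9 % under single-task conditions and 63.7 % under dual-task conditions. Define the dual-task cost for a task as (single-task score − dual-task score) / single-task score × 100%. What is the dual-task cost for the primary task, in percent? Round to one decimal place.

11.4

Cost = (71.9 − 63.7) / 71.9 × 100%
     = 8.2000 / 71.9 × 100% = 11.4047%.
≈ 11.4%.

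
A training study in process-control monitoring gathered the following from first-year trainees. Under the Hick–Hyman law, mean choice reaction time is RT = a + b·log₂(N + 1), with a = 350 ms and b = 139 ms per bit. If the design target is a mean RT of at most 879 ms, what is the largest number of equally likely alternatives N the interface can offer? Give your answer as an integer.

Set 350 + 139·log₂(N + 1) ≤ 879.
log₂(N + 1) ≤ (879 − 350) / 139 = 3.8058.
N + 1 ≤ 2^3.8058 = 13.9849.
N ≤ 12.9849, so the largest integer N is 12.

12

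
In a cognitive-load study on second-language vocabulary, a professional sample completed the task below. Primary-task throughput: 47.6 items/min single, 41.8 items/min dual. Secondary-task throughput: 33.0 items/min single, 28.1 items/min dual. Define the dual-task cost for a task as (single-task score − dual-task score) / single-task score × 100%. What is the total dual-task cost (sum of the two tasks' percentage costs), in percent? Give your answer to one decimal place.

Primary cost = (47.6 − 41.8) / 47.6 × 100% = 12.1849%.
Secondary cost = (33.0 − 28.1) / 33.0 × 100% = 14.8485%.
Total = 12.1849% + 14.8485% = 27.0334% ≈ 27.0%.

27.0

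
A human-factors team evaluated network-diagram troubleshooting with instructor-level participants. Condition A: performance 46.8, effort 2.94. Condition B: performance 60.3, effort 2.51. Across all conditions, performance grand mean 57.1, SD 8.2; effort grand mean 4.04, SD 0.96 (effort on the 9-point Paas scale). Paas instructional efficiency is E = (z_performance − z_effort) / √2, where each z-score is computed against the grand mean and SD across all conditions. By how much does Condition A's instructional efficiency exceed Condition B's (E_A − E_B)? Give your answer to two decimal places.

Condition A: z_P = (46.8 − 57.1)/8.2 = -1.2561; z_E = (2.94 − 4.04)/0.96 = -1.1458; E_A = (-1.2561 − (-1.1458))/√2 = -0.0780.
Condition B: z_P = (60.3 − 57.1)/8.2 = 0.3902; z_E = (2.51 − 4.04)/0.96 = -1.5938; E_B = (0.3902 − (-1.5938))/√2 = 1.4029.
E_A − E_B = -0.0780 − 1.4029 = -1.4809 ≈ -1.48.

-1.48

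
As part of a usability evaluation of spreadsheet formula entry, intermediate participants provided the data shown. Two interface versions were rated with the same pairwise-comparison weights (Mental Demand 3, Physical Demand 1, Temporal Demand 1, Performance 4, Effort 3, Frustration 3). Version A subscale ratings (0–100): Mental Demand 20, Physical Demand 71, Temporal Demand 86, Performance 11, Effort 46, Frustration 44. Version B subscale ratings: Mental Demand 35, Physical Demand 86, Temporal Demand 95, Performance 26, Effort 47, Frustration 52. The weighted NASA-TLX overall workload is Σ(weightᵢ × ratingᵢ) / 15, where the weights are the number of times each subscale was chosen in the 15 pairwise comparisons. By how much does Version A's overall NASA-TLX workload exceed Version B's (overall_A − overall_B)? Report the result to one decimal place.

-10.4

Version A weighted sum = 3·20 + 1·71 + 1·86 + 4·11 + 3·46 + 3·44 = 60 + 71 + 86 + 44 + 138 + 132 = 531; overall_A = 531/15 = 35.4000.
Version B weighted sum = 3·35 + 1·86 + 1·95 + 4·26 + 3·47 + 3·52 = 105 + 86 + 95 + 104 + 141 + 156 = 687; overall_B = 687/15 = 45.8000.
Difference = 35.4000 − 45.8000 = -10.4000 ≈ -10.4.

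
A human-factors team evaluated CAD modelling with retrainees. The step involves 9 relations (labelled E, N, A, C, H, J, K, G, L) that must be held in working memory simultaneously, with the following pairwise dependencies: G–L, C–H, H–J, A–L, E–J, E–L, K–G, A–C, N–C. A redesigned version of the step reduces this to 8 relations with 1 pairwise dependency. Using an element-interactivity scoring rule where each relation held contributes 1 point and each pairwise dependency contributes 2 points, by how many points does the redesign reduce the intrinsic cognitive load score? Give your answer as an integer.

17

Original: 9 × 1 + 9 × 2 = 9 + 18 = 27.
Redesigned: 8 × 1 + 1 × 2 = 8 + 2 = 10.
Reduction = 27 − 10 = 17.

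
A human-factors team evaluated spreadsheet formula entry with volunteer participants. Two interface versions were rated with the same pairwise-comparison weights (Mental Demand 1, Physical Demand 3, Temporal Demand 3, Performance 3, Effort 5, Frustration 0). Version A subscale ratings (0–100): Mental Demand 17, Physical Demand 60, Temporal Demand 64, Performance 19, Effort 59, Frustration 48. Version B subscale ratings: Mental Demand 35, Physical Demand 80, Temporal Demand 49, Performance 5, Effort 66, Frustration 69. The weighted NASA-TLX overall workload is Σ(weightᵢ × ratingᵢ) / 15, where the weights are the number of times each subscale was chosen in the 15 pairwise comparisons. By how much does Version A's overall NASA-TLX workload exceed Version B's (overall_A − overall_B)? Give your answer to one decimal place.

Version A weighted sum = 1·17 + 3·60 + 3·64 + 3·19 + 5·59 + 0·48 = 17 + 180 + 192 + 57 + 295 + 0 = 741; overall_A = 741/15 = 49.4000.
Version B weighted sum = 1·35 + 3·80 + 3·49 + 3·5 + 5·66 + 0·69 = 35 + 240 + 147 + 15 + 330 + 0 = 767; overall_B = 767/15 = 51.1333.
Difference = 49.4000 − 51.1333 = -1.7333 ≈ -1.7.

-1.7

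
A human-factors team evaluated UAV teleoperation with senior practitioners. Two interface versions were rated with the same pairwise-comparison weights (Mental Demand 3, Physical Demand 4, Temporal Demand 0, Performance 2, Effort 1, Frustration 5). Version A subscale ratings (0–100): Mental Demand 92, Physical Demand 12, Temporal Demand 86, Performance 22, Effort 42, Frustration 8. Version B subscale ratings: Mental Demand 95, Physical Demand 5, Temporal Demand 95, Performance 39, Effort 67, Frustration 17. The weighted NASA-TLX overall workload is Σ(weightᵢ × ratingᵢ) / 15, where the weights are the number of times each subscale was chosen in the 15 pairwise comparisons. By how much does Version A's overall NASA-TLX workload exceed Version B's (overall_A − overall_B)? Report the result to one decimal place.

Version A weighted sum = 3·92 + 4·12 + 0·86 + 2·22 + 1·42 + 5·8 = 276 + 48 + 0 + 44 + 42 + 40 = 450; overall_A = 450/15 = 30.0000.
Version B weighted sum = 3·95 + 4·5 + 0·95 + 2·39 + 1·67 + 5·17 = 285 + 20 + 0 + 78 + 67 + 85 = 535; overall_B = 535/15 = 35.6667.
Difference = 30.0000 − 35.6667 = -5.6667 ≈ -5.7.

-5.7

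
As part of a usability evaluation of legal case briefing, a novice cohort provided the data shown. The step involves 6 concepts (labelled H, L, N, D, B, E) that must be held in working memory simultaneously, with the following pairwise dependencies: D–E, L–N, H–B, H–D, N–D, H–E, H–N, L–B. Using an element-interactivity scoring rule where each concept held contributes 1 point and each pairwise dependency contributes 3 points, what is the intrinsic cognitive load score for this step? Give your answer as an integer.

30

Count of concepts held simultaneously: 6.
Count of pairwise dependencies listed: 8.
Element contribution: 6 × 1 = 6.
Interaction contribution: 8 × 3 = 24.
Intrinsic load = 6 + 24 = 30.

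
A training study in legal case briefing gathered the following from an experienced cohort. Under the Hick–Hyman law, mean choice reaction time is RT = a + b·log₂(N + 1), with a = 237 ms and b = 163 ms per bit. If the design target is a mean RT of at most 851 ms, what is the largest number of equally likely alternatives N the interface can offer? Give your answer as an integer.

12

Set 237 + 163·log₂(N + 1) ≤ 851.
log₂(N + 1) ≤ (851 − 237) / 163 = 3.7669.
N + 1 ≤ 2^3.7669 = 13.6129.
N ≤ 12.6129, so the largest integer N is 12.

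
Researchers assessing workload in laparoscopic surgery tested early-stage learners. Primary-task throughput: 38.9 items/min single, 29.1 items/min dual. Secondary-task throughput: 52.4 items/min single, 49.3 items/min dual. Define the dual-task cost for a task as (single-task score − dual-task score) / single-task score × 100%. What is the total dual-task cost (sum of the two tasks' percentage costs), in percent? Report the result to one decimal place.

31.1

Primary cost = (38.9 − 29.1) / 38.9 × 100% = 25.1928%.
Secondary cost = (52.4 − 49.3) / 52.4 × 100% = 5.9160%.
Total = 25.1928% + 5.9160% = 31.1088% ≈ 31.1%.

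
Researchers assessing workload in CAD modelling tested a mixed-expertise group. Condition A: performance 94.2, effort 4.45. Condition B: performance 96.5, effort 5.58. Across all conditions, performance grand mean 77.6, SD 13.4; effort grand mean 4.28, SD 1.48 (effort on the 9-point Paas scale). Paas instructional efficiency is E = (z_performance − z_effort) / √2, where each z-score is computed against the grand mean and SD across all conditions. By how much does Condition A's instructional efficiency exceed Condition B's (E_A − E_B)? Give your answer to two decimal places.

0.42

Condition A: z_P = (94.2 − 77.6)/13.4 = 1.2388; z_E = (4.45 − 4.28)/1.48 = 0.1149; E_A = (1.2388 − 0.1149)/√2 = 0.7947.
Condition B: z_P = (96.5 − 77.6)/13.4 = 1.4104; z_E = (5.58 − 4.28)/1.48 = 0.8784; E_B = (1.4104 − 0.8784)/√2 = 0.3762.
E_A − E_B = 0.7947 − 0.3762 = 0.4185 ≈ 0.42.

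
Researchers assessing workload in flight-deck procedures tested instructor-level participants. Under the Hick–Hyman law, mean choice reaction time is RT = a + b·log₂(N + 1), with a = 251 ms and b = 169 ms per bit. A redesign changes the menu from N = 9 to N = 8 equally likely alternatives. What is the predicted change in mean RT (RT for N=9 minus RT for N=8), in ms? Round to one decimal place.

25.7

RT(9) = 251 + 169·log₂(10) = 251 + 169·3.3219 = 812.4011 ms.
RT(8) = 251 + 169·log₂(9) = 251 + 169·3.1699 = 786.7131 ms.
Difference = 812.4011 − 786.7131 = 25.6880 ≈ 25.7 ms.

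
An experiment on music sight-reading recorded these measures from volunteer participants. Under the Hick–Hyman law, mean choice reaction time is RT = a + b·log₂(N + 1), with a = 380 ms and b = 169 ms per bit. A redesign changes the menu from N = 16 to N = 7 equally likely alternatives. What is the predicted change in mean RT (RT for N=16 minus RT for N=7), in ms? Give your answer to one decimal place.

RT(16) = 380 + 169·log₂(17) = 380 + 169·4.0875 = 1070.7875 ms.
RT(7) = 380 + 169·log₂(8) = 380 + 169·3.0000 = 887.0000 ms.
Difference = 1070.7875 − 887.0000 = 183.7875 ≈ 183.8 ms.

183.8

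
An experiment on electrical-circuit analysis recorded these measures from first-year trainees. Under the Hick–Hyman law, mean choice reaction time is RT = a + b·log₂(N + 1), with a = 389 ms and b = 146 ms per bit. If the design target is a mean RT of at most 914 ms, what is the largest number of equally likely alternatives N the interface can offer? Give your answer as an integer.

11

Set 389 + 146·log₂(N + 1) ≤ 914.
log₂(N + 1) ≤ (914 − 389) / 146 = 3.5959.
N + 1 ≤ 2^3.5959 = 12.0913.
N ≤ 11.0913, so the largest integer N is 11.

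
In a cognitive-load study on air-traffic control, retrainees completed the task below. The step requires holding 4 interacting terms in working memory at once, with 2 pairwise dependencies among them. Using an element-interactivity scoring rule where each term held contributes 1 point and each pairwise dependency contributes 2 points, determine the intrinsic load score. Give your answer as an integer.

Element contribution: 4 × 1 = 4.
Interaction contribution: 2 × 2 = 4.
Intrinsic load = 4 + 4 = 8.

8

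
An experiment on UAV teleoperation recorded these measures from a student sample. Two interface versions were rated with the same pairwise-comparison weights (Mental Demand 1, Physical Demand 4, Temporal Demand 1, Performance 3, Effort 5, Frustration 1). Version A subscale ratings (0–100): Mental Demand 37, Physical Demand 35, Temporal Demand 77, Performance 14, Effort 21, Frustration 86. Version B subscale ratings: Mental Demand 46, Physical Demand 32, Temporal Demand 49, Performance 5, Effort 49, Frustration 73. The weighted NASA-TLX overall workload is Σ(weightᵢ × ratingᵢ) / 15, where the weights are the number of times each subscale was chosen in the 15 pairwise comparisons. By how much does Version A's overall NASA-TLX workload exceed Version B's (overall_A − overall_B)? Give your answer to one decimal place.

-4.6

Version A weighted sum = 1·37 + 4·35 + 1·77 + 3·14 + 5·21 + 1·86 = 37 + 140 + 77 + 42 + 105 + 86 = 487; overall_A = 487/15 = 32.4667.
Version B weighted sum = 1·46 + 4·32 + 1·49 + 3·5 + 5·49 + 1·73 = 46 + 128 + 49 + 15 + 245 + 73 = 556; overall_B = 556/15 = 37.0667.
Difference = 32.4667 − 37.0667 = -4.6000 ≈ -4.6.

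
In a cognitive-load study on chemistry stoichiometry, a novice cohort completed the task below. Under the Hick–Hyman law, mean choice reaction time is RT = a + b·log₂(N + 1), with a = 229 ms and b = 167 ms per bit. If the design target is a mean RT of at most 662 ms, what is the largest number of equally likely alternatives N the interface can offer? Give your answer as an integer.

Set 229 + 167·log₂(N + 1) ≤ 662.
log₂(N + 1) ≤ (662 − 229) / 167 = 2.5928.
N + 1 ≤ 2^2.5928 = 6.0327.
N ≤ 5.0327, so the largest integer N is 5.

5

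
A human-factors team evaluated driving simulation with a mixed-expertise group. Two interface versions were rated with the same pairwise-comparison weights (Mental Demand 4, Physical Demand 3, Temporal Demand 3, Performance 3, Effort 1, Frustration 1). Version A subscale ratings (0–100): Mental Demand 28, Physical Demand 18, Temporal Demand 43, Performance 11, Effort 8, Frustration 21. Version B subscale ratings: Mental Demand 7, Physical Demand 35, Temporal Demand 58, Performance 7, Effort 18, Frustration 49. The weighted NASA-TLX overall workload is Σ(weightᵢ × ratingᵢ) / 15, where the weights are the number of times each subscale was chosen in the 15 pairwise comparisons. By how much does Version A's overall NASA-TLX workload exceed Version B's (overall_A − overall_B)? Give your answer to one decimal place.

Version A weighted sum = 4·28 + 3·18 + 3·43 + 3·11 + 1·8 + 1·21 = 112 + 54 + 129 + 33 + 8 + 21 = 357; overall_A = 357/15 = 23.8000.
Version B weighted sum = 4·7 + 3·35 + 3·58 + 3·7 + 1·18 + 1·49 = 28 + 105 + 174 + 21 + 18 + 49 = 395; overall_B = 395/15 = 26.3333.
Difference = 23.8000 − 26.3333 = -2.5333 ≈ -2.5.

-2.5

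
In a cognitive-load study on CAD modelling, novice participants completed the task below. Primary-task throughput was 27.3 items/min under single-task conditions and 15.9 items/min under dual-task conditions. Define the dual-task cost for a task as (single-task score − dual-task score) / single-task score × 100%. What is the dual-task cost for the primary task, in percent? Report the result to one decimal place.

Cost = (27.3 − 15.9) / 27.3 × 100%
     = 11.4000 / 27.3 × 100% = 41.7582%.
≈ 41.8%.

41.8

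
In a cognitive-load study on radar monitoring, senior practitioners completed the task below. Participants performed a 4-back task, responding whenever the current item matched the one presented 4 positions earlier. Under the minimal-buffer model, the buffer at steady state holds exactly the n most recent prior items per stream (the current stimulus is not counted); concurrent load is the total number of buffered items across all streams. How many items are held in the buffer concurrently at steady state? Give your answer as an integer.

4

The buffer holds the 4 most recent prior items.
Steady-state concurrent load = 4 items.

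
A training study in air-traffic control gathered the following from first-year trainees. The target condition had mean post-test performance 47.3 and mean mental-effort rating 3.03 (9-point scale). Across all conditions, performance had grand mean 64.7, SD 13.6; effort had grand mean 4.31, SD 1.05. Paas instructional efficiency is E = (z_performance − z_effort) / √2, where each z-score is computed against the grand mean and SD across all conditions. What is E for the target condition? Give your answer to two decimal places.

z_performance = (47.3 − 64.7) / 13.6 = -17.4000 / 13.6 = -1.2794.
z_effort = (3.03 − 4.31) / 1.05 = -1.2800 / 1.05 = -1.2190.
z_P − z_E = -1.2794 − (-1.2190) = -0.0604.
E = -0.0604 / √2 = -0.0604 / 1.41421 = -0.0427 ≈ -0.04.

-0.04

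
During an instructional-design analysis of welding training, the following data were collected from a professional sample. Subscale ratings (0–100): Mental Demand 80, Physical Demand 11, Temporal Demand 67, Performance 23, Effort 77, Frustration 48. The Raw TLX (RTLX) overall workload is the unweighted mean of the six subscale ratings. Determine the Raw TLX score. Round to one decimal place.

Sum of ratings = 80 + 11 + 67 + 23 + 77 + 48 = 306.
RTLX = 306 / 6 = 51.0000 ≈ 51.0.

51.0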